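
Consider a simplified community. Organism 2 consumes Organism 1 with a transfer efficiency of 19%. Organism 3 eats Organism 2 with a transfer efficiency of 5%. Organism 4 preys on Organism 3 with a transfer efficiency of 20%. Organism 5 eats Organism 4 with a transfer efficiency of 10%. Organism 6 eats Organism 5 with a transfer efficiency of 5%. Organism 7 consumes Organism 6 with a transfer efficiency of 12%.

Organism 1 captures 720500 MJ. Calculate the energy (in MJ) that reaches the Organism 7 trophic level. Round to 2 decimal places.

Organism 2: 720500 × 0.19 = 136895 MJ
Organism 3: 136895 × 0.05 = 6844.75 MJ
Organism 4: 6844.75 × 0.2 = 1368.95 MJ
Organism 5: 1368.95 × 0.1 = 136.895 MJ
Organism 6: 136.895 × 0.05 = 6.84475 MJ
Organism 7: 6.84475 × 0.12 = 0.82137 MJ

0.82 MJ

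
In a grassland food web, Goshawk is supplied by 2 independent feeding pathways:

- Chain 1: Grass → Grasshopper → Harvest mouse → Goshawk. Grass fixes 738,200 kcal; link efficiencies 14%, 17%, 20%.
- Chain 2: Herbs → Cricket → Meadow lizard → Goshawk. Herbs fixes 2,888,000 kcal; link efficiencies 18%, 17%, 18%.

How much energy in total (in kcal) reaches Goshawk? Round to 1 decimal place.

19420.9 kcal

Chain 1: 738200 × 0.14 × 0.17 × 0.2 = 3513.832 kcal
Chain 2: 2888000 × 0.18 × 0.17 × 0.18 = 15907.104 kcal
Total at Goshawk: 3513.832 + 15907.104 = 19420.936 kcal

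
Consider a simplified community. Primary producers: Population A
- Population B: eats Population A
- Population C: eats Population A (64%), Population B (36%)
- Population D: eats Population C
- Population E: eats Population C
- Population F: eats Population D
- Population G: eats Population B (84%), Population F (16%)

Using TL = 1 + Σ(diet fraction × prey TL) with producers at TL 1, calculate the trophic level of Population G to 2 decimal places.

3.38

Population B: 1 + 1 = 2
Population C: 1 + (0.64×1 + 0.36×2) = 2.36
Population D: 1 + 2.36 = 3.36
Population E: 1 + 2.36 = 3.36
Population F: 1 + 3.36 = 4.36
Population G: 1 + (0.84×2 + 0.16×4.36) = 3.3776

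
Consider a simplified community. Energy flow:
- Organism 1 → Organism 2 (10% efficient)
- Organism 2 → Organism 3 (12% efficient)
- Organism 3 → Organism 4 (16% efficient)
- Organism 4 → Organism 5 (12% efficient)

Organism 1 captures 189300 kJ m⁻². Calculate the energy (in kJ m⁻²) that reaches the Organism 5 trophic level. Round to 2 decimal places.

43.61 kJ m⁻²

Organism 2: 189300 × 0.1 = 18930 kJ m⁻²
Organism 3: 18930 × 0.12 = 2271.6 kJ m⁻²
Organism 4: 2271.6 × 0.16 = 363.456 kJ m⁻²
Organism 5: 363.456 × 0.12 = 43.61472 kJ m⁻²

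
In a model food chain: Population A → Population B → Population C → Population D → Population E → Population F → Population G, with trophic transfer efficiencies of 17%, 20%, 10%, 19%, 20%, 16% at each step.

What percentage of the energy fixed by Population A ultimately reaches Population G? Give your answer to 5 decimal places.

Product of link efficiencies: 0.17 × 0.2 × 0.1 × 0.19 × 0.2 × 0.16 = 0.000020672
As a percentage: 0.000020672 × 100 = 0.00207%

0.00207%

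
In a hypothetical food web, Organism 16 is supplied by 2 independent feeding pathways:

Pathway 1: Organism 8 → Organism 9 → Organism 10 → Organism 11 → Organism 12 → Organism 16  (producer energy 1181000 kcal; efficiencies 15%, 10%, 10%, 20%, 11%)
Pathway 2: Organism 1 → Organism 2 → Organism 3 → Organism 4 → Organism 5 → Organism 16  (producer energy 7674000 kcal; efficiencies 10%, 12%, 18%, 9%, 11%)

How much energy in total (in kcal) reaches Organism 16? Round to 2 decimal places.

203.07 kcal

Pathway 1: 1181000 × 0.15 × 0.1 × 0.1 × 0.2 × 0.11 = 38.973 kcal
Pathway 2: 7674000 × 0.1 × 0.12 × 0.18 × 0.09 × 0.11 = 164.100816 kcal
Total at Organism 16: 38.973 + 164.100816 = 203.073816 kcal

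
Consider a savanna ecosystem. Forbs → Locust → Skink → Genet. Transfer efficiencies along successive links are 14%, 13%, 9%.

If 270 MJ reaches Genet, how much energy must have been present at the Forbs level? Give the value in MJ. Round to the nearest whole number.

164835 MJ

Cumulative transfer efficiency: 0.14 × 0.13 × 0.09 = 0.001638
Forbs energy = 270 / 0.001638 = 164835 MJ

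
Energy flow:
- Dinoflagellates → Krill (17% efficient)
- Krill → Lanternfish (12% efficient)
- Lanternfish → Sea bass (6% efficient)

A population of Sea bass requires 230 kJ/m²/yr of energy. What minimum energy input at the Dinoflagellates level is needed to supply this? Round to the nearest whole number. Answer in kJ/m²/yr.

187908 kJ/m²/yr

Cumulative transfer efficiency: 0.17 × 0.12 × 0.06 = 0.001224
Dinoflagellates energy = 230 / 0.001224 = 187908 kJ/m²/yr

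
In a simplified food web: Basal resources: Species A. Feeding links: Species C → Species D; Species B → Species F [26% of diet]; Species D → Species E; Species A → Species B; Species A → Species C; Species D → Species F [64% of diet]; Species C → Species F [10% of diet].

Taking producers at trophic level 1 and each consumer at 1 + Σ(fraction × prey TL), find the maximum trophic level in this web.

Species B: 1 + 1 = 2
Species C: 1 + 1 = 2
Species D: 1 + 2 = 3
Species E: 1 + 3 = 4
Species F: 1 + (0.26×2 + 0.1×2 + 0.64×3) = 3.64

4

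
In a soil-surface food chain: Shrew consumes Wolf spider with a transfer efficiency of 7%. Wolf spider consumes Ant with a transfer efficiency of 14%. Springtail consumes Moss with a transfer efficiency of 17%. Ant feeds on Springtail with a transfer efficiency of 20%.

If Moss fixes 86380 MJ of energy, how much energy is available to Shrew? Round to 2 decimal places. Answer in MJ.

Springtail: 86380 × 0.17 = 14684.6 MJ
Ant: 14684.6 × 0.2 = 2936.92 MJ
Wolf spider: 2936.92 × 0.14 = 411.1688 MJ
Shrew: 411.1688 × 0.07 = 28.781816 MJ

28.78 MJ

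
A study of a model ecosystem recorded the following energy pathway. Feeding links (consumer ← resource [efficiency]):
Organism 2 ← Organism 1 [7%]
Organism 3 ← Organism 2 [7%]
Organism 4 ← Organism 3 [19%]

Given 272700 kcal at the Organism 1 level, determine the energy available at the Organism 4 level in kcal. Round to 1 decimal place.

Organism 2: 272700 × 0.07 = 19089 kcal
Organism 3: 19089 × 0.07 = 1336.23 kcal
Organism 4: 1336.23 × 0.19 = 253.8837 kcal

253.9 kcal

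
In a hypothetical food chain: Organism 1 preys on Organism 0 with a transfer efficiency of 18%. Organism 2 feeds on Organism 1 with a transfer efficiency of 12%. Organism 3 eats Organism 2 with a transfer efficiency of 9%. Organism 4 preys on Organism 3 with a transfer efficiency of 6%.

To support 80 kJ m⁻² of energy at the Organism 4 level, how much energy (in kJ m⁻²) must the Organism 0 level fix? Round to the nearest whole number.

Cumulative transfer efficiency: 0.18 × 0.12 × 0.09 × 0.06 = 0.00011664
Organism 0 energy = 80 / 0.00011664 = 685871 kJ m⁻²

685871 kJ m⁻²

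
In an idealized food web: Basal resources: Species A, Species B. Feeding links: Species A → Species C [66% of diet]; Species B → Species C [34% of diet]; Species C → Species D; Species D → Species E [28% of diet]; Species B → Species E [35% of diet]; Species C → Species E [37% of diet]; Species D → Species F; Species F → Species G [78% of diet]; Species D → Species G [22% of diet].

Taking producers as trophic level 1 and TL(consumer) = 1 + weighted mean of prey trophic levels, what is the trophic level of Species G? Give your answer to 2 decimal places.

4.78

Species C: 1 + (0.66×1 + 0.34×1) = 2
Species D: 1 + 2 = 3
Species E: 1 + (0.28×3 + 0.35×1 + 0.37×2) = 2.93
Species F: 1 + 3 = 4
Species G: 1 + (0.78×4 + 0.22×3) = 4.78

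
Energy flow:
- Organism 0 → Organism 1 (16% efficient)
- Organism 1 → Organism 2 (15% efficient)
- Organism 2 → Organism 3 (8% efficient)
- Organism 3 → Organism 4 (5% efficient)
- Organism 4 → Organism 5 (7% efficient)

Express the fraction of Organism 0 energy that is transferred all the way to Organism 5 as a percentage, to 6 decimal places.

Product of link efficiencies: 0.16 × 0.15 × 0.08 × 0.05 × 0.07 = 0.00000672
As a percentage: 0.00000672 × 100 = 0.000672%

0.000672%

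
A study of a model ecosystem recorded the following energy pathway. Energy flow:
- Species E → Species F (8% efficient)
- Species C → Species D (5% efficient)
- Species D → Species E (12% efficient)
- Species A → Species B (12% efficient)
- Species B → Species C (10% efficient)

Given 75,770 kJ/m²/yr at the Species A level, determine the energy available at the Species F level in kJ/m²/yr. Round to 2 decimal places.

Species B: 75770 × 0.12 = 9092.4 kJ/m²/yr
Species C: 9092.4 × 0.1 = 909.24 kJ/m²/yr
Species D: 909.24 × 0.05 = 45.462 kJ/m²/yr
Species E: 45.462 × 0.12 = 5.45544 kJ/m²/yr
Species F: 5.45544 × 0.08 = 0.4364352 kJ/m²/yr

0.44 kJ/m²/yr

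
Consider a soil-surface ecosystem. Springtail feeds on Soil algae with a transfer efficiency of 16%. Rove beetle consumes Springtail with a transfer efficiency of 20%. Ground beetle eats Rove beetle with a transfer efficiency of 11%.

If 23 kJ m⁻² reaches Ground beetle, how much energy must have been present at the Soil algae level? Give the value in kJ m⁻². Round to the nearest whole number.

Cumulative transfer efficiency: 0.16 × 0.2 × 0.11 = 0.00352
Soil algae energy = 23 / 0.00352 = 6534 kJ m⁻²

6534 kJ m⁻²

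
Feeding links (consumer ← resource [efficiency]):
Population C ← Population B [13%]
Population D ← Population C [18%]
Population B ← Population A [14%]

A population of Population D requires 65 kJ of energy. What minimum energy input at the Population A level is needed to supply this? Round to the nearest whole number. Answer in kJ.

19841 kJ

Cumulative transfer efficiency: 0.14 × 0.13 × 0.18 = 0.003276
Population A energy = 65 / 0.003276 = 19841 kJ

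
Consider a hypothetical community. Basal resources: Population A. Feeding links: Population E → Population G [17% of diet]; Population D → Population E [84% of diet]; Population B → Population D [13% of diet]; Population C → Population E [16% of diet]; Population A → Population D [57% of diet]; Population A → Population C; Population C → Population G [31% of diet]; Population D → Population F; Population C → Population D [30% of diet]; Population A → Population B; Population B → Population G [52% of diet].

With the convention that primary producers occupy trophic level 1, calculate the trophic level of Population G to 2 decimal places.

Population B: 1 + 1 = 2
Population C: 1 + 1 = 2
Population D: 1 + (0.57×1 + 0.3×2 + 0.13×2) = 2.43
Population E: 1 + (0.16×2 + 0.84×2.43) = 3.3612
Population F: 1 + 2.43 = 3.43
Population G: 1 + (0.31×2 + 0.52×2 + 0.17×3.3612) = 3.231404

3.23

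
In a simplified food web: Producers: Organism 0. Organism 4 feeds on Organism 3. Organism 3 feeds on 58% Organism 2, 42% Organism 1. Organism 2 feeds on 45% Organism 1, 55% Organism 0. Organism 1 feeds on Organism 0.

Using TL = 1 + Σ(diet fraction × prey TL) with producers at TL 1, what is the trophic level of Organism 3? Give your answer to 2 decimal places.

3.26

Organism 1: 1 + 1 = 2
Organism 2: 1 + (0.45×2 + 0.55×1) = 2.45
Organism 3: 1 + (0.58×2.45 + 0.42×2) = 3.261
Organism 4: 1 + 3.261 = 4.261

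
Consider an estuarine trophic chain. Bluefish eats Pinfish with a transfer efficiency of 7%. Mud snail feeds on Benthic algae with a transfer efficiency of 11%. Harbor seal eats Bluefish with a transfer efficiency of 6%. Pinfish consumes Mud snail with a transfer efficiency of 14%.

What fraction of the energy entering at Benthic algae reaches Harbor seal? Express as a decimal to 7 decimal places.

0.0000647

Product of link efficiencies: 0.11 × 0.14 × 0.07 × 0.06 = 0.00006468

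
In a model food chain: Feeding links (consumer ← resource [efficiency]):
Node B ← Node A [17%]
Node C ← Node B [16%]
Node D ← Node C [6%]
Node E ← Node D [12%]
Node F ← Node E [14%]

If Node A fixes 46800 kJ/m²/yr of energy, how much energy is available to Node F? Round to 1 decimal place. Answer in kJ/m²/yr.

1.3 kJ/m²/yr

Node B: 46800 × 0.17 = 7956 kJ/m²/yr
Node C: 7956 × 0.16 = 1272.96 kJ/m²/yr
Node D: 1272.96 × 0.06 = 76.3776 kJ/m²/yr
Node E: 76.3776 × 0.12 = 9.165312 kJ/m²/yr
Node F: 9.165312 × 0.14 = 1.28314368 kJ/m²/yr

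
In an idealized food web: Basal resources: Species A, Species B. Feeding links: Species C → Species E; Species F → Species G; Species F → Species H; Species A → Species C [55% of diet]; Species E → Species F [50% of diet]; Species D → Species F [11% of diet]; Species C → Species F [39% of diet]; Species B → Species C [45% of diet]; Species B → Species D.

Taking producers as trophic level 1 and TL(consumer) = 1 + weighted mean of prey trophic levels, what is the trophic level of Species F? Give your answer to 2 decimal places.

3.50

Species C: 1 + (0.45×1 + 0.55×1) = 2
Species D: 1 + 1 = 2
Species E: 1 + 2 = 3
Species F: 1 + (0.11×2 + 0.39×2 + 0.5×3) = 3.5
Species G: 1 + 3.5 = 4.5
Species H: 1 + 3.5 = 4.5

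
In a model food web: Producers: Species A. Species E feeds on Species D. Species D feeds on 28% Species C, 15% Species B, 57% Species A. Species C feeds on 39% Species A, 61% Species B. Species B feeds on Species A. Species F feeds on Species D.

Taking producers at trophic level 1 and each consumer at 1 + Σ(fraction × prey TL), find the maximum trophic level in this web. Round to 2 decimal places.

3.60

Species B: 1 + 1 = 2
Species C: 1 + (0.39×1 + 0.61×2) = 2.61
Species D: 1 + (0.28×2.61 + 0.15×2 + 0.57×1) = 2.6008
Species E: 1 + 2.6008 = 3.6008
Species F: 1 + 2.6008 = 3.6008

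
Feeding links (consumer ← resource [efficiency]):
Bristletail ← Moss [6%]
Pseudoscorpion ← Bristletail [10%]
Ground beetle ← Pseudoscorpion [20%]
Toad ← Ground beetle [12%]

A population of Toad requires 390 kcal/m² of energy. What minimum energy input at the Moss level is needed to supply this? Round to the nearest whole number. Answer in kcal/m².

Cumulative transfer efficiency: 0.06 × 0.1 × 0.2 × 0.12 = 0.000144
Moss energy = 390 / 0.000144 = 2708333 kcal/m²

2708333 kcal/m²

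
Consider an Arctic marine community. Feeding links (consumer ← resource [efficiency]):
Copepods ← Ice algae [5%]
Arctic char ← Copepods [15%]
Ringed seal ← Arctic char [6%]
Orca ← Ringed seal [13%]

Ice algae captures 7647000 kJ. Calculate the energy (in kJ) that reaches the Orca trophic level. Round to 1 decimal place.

447.3 kJ

Copepods: 7647000 × 0.05 = 382350 kJ
Arctic char: 382350 × 0.15 = 57352.5 kJ
Ringed seal: 57352.5 × 0.06 = 3441.15 kJ
Orca: 3441.15 × 0.13 = 447.3495 kJ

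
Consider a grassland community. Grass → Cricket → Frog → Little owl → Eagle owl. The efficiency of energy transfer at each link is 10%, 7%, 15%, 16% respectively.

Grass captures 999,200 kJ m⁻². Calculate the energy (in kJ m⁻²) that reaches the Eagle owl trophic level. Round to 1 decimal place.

167.9 kJ m⁻²

Cricket: 999200 × 0.1 = 99920 kJ m⁻²
Frog: 99920 × 0.07 = 6994.4 kJ m⁻²
Little owl: 6994.4 × 0.15 = 1049.16 kJ m⁻²
Eagle owl: 1049.16 × 0.16 = 167.8656 kJ m⁻²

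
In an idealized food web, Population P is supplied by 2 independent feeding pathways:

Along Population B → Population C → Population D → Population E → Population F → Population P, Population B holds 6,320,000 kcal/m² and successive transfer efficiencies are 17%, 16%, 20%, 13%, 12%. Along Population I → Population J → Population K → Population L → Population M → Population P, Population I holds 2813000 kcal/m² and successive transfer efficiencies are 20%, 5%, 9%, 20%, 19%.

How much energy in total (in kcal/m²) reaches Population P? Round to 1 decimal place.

Via Population B: 6320000 × 0.17 × 0.16 × 0.2 × 0.13 × 0.12 = 536.34048 kcal/m²
Via Population I: 2813000 × 0.2 × 0.05 × 0.09 × 0.2 × 0.19 = 96.2046 kcal/m²
Total at Population P: 536.34048 + 96.2046 = 632.54508 kcal/m²

632.5 kcal/m²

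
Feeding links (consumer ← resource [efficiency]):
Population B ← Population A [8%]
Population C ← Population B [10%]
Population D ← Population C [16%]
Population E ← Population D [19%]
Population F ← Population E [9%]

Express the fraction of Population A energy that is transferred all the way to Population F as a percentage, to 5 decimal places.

Product of link efficiencies: 0.08 × 0.1 × 0.16 × 0.19 × 0.09 = 0.000021888
As a percentage: 0.000021888 × 100 = 0.00219%

0.00219%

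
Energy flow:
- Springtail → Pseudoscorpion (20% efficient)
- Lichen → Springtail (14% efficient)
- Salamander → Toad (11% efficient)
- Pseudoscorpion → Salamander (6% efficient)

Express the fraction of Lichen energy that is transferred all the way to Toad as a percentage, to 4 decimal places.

0.0185%

Product of link efficiencies: 0.14 × 0.2 × 0.06 × 0.11 = 0.0001848
As a percentage: 0.0001848 × 100 = 0.0185%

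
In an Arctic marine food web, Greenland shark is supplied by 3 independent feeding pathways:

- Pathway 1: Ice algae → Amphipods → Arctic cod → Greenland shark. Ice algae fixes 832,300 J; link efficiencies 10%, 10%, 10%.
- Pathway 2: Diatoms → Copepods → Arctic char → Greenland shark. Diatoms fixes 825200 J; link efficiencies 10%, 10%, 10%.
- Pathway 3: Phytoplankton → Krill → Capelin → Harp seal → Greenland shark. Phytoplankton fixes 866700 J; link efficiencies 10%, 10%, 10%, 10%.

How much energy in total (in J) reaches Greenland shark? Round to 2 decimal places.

Pathway 1: 832300 × 0.1 × 0.1 × 0.1 = 832.3 J
Pathway 2: 825200 × 0.1 × 0.1 × 0.1 = 825.2 J
Pathway 3: 866700 × 0.1 × 0.1 × 0.1 × 0.1 = 86.67 J
Total at Greenland shark: 832.3 + 825.2 + 86.67 = 1744.17 J

1744.17 J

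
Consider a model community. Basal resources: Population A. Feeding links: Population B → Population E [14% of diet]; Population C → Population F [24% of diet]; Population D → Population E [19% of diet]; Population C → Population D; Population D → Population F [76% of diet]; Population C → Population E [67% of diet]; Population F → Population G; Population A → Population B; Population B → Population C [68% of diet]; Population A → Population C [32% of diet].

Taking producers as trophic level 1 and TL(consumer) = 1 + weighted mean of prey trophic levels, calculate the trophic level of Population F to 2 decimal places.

Population B: 1 + 1 = 2
Population C: 1 + (0.32×1 + 0.68×2) = 2.68
Population D: 1 + 2.68 = 3.68
Population E: 1 + (0.19×3.68 + 0.67×2.68 + 0.14×2) = 3.7748
Population F: 1 + (0.76×3.68 + 0.24×2.68) = 4.44
Population G: 1 + 4.44 = 5.44

4.44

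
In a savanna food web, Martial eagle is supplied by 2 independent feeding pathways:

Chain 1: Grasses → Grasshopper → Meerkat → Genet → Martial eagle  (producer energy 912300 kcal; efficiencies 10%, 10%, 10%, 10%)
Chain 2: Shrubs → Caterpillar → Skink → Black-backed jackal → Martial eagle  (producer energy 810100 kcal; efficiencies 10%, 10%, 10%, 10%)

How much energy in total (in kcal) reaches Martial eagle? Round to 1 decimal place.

172.2 kcal

Chain 1: 912300 × 0.1 × 0.1 × 0.1 × 0.1 = 91.23 kcal
Chain 2: 810100 × 0.1 × 0.1 × 0.1 × 0.1 = 81.01 kcal
Total at Martial eagle: 91.23 + 81.01 = 172.24 kcal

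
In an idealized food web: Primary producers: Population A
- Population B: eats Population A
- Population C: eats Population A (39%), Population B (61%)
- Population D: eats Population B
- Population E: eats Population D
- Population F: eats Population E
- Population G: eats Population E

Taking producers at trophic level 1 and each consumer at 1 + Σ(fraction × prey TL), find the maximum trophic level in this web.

Population B: 1 + 1 = 2
Population C: 1 + (0.39×1 + 0.61×2) = 2.61
Population D: 1 + 2 = 3
Population E: 1 + 3 = 4
Population F: 1 + 4 = 5
Population G: 1 + 4 = 5

5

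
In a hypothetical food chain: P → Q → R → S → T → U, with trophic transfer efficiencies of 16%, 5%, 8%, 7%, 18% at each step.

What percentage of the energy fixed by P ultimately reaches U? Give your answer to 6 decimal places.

0.000806%

Product of link efficiencies: 0.16 × 0.05 × 0.08 × 0.07 × 0.18 = 0.000008064
As a percentage: 0.000008064 × 100 = 0.000806%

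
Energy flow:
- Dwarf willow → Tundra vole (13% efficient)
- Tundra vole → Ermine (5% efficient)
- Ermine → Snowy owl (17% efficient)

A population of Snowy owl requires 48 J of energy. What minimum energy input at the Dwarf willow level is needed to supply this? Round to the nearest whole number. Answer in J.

43439 J

Cumulative transfer efficiency: 0.13 × 0.05 × 0.17 = 0.001105
Dwarf willow energy = 48 / 0.001105 = 43439 J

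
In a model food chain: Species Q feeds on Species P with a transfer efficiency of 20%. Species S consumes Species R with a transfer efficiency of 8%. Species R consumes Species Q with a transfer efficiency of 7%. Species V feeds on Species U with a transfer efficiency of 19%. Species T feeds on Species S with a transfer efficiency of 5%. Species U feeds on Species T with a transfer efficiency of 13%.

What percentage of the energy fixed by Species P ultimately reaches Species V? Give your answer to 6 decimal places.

Product of link efficiencies: 0.2 × 0.07 × 0.08 × 0.05 × 0.13 × 0.19 = 0.0000013832
As a percentage: 0.0000013832 × 100 = 0.000138%

0.000138%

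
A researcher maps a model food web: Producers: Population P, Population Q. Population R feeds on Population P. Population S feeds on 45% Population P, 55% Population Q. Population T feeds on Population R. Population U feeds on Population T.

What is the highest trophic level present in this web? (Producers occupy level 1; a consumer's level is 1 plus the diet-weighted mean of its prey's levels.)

Population R: 1 + 1 = 2
Population S: 1 + (0.45×1 + 0.55×1) = 2
Population T: 1 + 2 = 3
Population U: 1 + 3 = 4

4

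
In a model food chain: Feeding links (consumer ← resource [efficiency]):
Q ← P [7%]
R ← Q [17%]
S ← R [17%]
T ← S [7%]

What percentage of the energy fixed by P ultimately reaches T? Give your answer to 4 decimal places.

Product of link efficiencies: 0.07 × 0.17 × 0.17 × 0.07 = 0.00014161
As a percentage: 0.00014161 × 100 = 0.0142%

0.0142%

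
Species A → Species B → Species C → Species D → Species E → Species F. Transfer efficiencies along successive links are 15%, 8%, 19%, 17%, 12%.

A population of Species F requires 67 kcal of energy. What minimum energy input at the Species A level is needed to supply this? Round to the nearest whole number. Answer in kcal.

Cumulative transfer efficiency: 0.15 × 0.08 × 0.19 × 0.17 × 0.12 = 0.000046512
Species A energy = 67 / 0.000046512 = 1440488 kcal

1440488 kcal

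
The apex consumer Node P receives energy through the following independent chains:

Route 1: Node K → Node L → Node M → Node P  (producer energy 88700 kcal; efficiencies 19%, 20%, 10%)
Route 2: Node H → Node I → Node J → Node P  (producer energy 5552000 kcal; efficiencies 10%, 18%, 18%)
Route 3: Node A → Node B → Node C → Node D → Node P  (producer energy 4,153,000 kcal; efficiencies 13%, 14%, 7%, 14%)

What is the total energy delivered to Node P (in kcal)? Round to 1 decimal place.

19066.3 kcal

Route 1: 88700 × 0.19 × 0.2 × 0.1 = 337.06 kcal
Route 2: 5552000 × 0.1 × 0.18 × 0.18 = 17988.48 kcal
Route 3: 4153000 × 0.13 × 0.14 × 0.07 × 0.14 = 740.72908 kcal
Total at Node P: 337.06 + 17988.48 + 740.72908 = 19066.26908 kcal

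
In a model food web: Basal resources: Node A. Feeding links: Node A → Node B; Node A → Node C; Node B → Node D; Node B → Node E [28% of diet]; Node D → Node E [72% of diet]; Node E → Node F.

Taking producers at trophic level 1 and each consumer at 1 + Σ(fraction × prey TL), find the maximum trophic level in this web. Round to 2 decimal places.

4.72

Node B: 1 + 1 = 2
Node C: 1 + 1 = 2
Node D: 1 + 2 = 3
Node E: 1 + (0.28×2 + 0.72×3) = 3.72
Node F: 1 + 3.72 = 4.72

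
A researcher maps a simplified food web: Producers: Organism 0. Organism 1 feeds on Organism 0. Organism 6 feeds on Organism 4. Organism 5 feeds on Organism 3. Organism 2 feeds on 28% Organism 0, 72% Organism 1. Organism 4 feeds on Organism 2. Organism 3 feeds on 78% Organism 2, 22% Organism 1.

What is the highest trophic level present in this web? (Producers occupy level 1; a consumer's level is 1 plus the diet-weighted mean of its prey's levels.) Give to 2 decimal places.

4.72

Organism 1: 1 + 1 = 2
Organism 2: 1 + (0.28×1 + 0.72×2) = 2.72
Organism 3: 1 + (0.78×2.72 + 0.22×2) = 3.5616
Organism 4: 1 + 2.72 = 3.72
Organism 5: 1 + 3.5616 = 4.5616
Organism 6: 1 + 3.72 = 4.72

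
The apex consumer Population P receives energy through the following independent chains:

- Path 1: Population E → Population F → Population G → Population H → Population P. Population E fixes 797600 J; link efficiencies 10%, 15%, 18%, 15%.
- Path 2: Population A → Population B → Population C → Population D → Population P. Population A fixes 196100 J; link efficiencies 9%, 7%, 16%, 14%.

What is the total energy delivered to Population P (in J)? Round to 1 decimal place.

350.7 J

Path 1: 797600 × 0.1 × 0.15 × 0.18 × 0.15 = 323.028 J
Path 2: 196100 × 0.09 × 0.07 × 0.16 × 0.14 = 27.673632 J
Total at Population P: 323.028 + 27.673632 = 350.701632 J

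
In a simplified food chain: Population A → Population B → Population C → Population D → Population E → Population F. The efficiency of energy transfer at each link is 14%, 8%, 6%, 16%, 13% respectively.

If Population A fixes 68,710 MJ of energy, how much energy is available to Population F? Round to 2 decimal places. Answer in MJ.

0.96 MJ

Population B: 68710 × 0.14 = 9619.4 MJ
Population C: 9619.4 × 0.08 = 769.552 MJ
Population D: 769.552 × 0.06 = 46.17312 MJ
Population E: 46.17312 × 0.16 = 7.3876992 MJ
Population F: 7.3876992 × 0.13 = 0.960400896 MJ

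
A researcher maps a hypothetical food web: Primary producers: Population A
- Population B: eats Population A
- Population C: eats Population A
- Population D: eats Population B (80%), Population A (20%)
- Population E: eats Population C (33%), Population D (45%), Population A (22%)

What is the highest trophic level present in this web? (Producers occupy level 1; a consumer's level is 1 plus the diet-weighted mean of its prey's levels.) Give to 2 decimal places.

Population B: 1 + 1 = 2
Population C: 1 + 1 = 2
Population D: 1 + (0.8×2 + 0.2×1) = 2.8
Population E: 1 + (0.33×2 + 0.45×2.8 + 0.22×1) = 3.14

3.14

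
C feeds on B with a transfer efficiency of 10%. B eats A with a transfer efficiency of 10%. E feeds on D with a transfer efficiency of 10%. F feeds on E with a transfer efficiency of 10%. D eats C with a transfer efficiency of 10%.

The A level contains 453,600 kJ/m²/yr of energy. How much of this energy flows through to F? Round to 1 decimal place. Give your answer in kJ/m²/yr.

4.5 kJ/m²/yr

B: 453600 × 0.1 = 45360 kJ/m²/yr
C: 45360 × 0.1 = 4536 kJ/m²/yr
D: 4536 × 0.1 = 453.6 kJ/m²/yr
E: 453.6 × 0.1 = 45.36 kJ/m²/yr
F: 45.36 × 0.1 = 4.536 kJ/m²/yr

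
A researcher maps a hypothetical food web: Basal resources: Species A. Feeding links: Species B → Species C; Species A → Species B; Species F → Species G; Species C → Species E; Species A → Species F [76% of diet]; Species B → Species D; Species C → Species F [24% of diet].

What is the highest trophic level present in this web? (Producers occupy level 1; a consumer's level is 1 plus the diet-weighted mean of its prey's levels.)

Species B: 1 + 1 = 2
Species C: 1 + 2 = 3
Species D: 1 + 2 = 3
Species E: 1 + 3 = 4
Species F: 1 + (0.76×1 + 0.24×3) = 2.48
Species G: 1 + 2.48 = 3.48

4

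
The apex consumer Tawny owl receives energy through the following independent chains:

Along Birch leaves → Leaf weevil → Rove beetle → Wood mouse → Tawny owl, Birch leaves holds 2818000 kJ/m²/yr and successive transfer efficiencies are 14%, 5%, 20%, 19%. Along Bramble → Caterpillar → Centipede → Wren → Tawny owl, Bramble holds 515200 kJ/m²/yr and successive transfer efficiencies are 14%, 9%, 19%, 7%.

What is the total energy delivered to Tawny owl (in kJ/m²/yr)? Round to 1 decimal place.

Via Birch leaves: 2818000 × 0.14 × 0.05 × 0.2 × 0.19 = 749.588 kJ/m²/yr
Via Bramble: 515200 × 0.14 × 0.09 × 0.19 × 0.07 = 86.337216 kJ/m²/yr
Total at Tawny owl: 749.588 + 86.337216 = 835.925216 kJ/m²/yr

835.9 kJ/m²/yr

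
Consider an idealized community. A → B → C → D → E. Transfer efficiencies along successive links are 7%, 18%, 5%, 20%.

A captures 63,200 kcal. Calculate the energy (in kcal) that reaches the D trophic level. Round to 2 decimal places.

39.82 kcal

B: 63200 × 0.07 = 4424 kcal
C: 4424 × 0.18 = 796.32 kcal
D: 796.32 × 0.05 = 39.816 kcal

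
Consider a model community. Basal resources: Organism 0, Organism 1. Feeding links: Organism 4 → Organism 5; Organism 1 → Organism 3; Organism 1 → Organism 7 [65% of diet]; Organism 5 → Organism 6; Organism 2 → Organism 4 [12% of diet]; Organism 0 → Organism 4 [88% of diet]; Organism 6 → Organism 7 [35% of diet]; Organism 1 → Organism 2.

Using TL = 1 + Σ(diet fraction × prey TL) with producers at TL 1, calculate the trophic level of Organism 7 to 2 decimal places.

Organism 2: 1 + 1 = 2
Organism 3: 1 + 1 = 2
Organism 4: 1 + (0.88×1 + 0.12×2) = 2.12
Organism 5: 1 + 2.12 = 3.12
Organism 6: 1 + 3.12 = 4.12
Organism 7: 1 + (0.35×4.12 + 0.65×1) = 3.092

3.09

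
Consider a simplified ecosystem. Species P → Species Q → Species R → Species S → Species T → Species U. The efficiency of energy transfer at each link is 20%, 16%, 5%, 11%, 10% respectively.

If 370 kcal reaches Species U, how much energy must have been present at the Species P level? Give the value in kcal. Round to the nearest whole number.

Cumulative transfer efficiency: 0.2 × 0.16 × 0.05 × 0.11 × 0.1 = 0.0000176
Species P energy = 370 / 0.0000176 = 21022727 kcal

21022727 kcal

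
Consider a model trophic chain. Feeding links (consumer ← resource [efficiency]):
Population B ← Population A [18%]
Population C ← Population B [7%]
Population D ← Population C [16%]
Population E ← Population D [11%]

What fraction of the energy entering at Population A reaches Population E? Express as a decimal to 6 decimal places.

Product of link efficiencies: 0.18 × 0.07 × 0.16 × 0.11 = 0.00022176

0.000222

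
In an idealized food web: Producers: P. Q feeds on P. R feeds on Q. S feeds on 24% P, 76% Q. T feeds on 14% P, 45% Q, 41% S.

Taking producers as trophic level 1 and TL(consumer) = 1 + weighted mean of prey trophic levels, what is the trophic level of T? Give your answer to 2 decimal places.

Q: 1 + 1 = 2
R: 1 + 2 = 3
S: 1 + (0.24×1 + 0.76×2) = 2.76
T: 1 + (0.14×1 + 0.45×2 + 0.41×2.76) = 3.1716

3.17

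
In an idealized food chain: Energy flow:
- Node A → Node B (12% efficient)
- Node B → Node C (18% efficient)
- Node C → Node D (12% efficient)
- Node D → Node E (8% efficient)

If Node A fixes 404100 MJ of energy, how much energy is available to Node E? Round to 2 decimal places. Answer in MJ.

Node B: 404100 × 0.12 = 48492 MJ
Node C: 48492 × 0.18 = 8728.56 MJ
Node D: 8728.56 × 0.12 = 1047.4272 MJ
Node E: 1047.4272 × 0.08 = 83.794176 MJ

83.79 MJ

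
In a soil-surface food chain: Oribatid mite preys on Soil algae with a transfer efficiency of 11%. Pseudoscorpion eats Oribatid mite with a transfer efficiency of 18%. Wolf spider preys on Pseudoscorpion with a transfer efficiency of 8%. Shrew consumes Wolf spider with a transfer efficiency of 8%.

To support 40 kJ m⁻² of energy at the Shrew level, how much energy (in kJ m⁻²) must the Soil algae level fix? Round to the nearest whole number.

Cumulative transfer efficiency: 0.11 × 0.18 × 0.08 × 0.08 = 0.00012672
Soil algae energy = 40 / 0.00012672 = 315657 kJ m⁻²

315657 kJ m⁻²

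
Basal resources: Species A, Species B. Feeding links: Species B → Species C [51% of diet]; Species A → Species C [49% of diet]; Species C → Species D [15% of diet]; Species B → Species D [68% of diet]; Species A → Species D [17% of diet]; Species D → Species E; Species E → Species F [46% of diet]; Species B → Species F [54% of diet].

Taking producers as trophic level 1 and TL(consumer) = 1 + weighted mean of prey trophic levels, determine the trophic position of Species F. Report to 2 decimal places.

2.99

Species C: 1 + (0.51×1 + 0.49×1) = 2
Species D: 1 + (0.15×2 + 0.68×1 + 0.17×1) = 2.15
Species E: 1 + 2.15 = 3.15
Species F: 1 + (0.46×3.15 + 0.54×1) = 2.989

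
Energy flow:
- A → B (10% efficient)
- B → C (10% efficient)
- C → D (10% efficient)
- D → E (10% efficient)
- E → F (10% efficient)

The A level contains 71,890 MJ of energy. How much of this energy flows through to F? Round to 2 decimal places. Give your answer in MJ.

B: 71890 × 0.1 = 7189 MJ
C: 7189 × 0.1 = 718.9 MJ
D: 718.9 × 0.1 = 71.89 MJ
E: 71.89 × 0.1 = 7.189 MJ
F: 7.189 × 0.1 = 0.7189 MJ

0.72 MJ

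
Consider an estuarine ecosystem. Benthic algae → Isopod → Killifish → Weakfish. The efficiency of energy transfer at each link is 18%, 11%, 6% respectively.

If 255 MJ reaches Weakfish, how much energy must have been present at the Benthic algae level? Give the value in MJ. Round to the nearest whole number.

Cumulative transfer efficiency: 0.18 × 0.11 × 0.06 = 0.001188
Benthic algae energy = 255 / 0.001188 = 214646 MJ

214646 MJ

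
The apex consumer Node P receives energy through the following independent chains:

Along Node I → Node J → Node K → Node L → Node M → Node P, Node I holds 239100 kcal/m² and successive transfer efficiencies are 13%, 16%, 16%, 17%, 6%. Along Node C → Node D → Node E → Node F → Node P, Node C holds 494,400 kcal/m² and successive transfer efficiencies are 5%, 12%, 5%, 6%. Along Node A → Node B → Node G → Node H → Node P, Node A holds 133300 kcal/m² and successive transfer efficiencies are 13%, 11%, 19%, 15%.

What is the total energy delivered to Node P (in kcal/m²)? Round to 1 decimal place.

71.3 kcal/m²

Via Node I: 239100 × 0.13 × 0.16 × 0.16 × 0.17 × 0.06 = 8.11639296 kcal/m²
Via Node C: 494400 × 0.05 × 0.12 × 0.05 × 0.06 = 8.8992 kcal/m²
Via Node A: 133300 × 0.13 × 0.11 × 0.19 × 0.15 = 54.326415 kcal/m²
Total at Node P: 8.11639296 + 8.8992 + 54.326415 = 71.34200796 kcal/m²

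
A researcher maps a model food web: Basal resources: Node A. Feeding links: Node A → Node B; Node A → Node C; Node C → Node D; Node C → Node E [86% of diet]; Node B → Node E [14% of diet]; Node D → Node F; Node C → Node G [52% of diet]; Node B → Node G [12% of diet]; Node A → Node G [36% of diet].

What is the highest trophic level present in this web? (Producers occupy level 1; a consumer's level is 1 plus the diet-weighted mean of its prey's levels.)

Node B: 1 + 1 = 2
Node C: 1 + 1 = 2
Node D: 1 + 2 = 3
Node E: 1 + (0.86×2 + 0.14×2) = 3
Node F: 1 + 3 = 4
Node G: 1 + (0.52×2 + 0.12×2 + 0.36×1) = 2.64

4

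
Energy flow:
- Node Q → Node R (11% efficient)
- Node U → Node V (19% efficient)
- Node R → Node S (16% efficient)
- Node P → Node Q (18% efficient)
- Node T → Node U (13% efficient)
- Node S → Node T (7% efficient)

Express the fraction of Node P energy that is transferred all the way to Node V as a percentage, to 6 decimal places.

Product of link efficiencies: 0.18 × 0.11 × 0.16 × 0.07 × 0.13 × 0.19 = 0.000005477472
As a percentage: 0.000005477472 × 100 = 0.000548%

0.000548%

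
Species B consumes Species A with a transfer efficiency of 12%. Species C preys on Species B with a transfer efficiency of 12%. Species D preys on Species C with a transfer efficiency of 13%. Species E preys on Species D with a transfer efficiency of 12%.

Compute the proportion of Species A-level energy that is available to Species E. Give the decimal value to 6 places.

0.000225

Product of link efficiencies: 0.12 × 0.12 × 0.13 × 0.12 = 0.00022464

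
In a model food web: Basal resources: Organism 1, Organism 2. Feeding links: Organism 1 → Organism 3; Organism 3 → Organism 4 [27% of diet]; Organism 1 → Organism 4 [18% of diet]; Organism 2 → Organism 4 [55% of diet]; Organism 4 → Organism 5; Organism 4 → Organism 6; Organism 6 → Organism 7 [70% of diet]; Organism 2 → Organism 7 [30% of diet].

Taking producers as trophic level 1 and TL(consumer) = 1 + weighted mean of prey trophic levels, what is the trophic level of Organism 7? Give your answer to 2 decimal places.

Organism 3: 1 + 1 = 2
Organism 4: 1 + (0.27×2 + 0.18×1 + 0.55×1) = 2.27
Organism 5: 1 + 2.27 = 3.27
Organism 6: 1 + 2.27 = 3.27
Organism 7: 1 + (0.7×3.27 + 0.3×1) = 3.589

3.59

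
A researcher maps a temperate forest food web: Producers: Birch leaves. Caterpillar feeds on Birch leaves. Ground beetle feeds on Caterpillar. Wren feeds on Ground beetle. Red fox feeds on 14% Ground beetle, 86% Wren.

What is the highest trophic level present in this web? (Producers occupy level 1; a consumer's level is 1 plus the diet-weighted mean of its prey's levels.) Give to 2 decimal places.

Caterpillar: 1 + 1 = 2
Ground beetle: 1 + 2 = 3
Wren: 1 + 3 = 4
Red fox: 1 + (0.14×3 + 0.86×4) = 4.86

4.86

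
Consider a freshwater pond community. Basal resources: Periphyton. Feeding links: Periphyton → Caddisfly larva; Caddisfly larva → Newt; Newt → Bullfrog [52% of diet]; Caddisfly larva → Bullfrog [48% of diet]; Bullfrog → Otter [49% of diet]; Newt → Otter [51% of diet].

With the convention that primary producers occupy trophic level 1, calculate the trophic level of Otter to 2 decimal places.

4.25

Caddisfly larva: 1 + 1 = 2
Newt: 1 + 2 = 3
Bullfrog: 1 + (0.52×3 + 0.48×2) = 3.52
Otter: 1 + (0.49×3.52 + 0.51×3) = 4.2548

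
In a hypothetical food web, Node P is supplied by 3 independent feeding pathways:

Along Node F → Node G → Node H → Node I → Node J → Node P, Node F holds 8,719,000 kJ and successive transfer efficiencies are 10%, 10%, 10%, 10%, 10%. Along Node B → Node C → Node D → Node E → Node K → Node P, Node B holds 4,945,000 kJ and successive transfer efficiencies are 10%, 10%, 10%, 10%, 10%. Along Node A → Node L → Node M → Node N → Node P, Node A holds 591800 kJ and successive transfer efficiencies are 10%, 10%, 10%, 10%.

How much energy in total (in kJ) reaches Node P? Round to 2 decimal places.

195.82 kJ

Via Node F: 8719000 × 0.1 × 0.1 × 0.1 × 0.1 × 0.1 = 87.19 kJ
Via Node B: 4945000 × 0.1 × 0.1 × 0.1 × 0.1 × 0.1 = 49.45 kJ
Via Node A: 591800 × 0.1 × 0.1 × 0.1 × 0.1 = 59.18 kJ
Total at Node P: 87.19 + 49.45 + 59.18 = 195.82 kJ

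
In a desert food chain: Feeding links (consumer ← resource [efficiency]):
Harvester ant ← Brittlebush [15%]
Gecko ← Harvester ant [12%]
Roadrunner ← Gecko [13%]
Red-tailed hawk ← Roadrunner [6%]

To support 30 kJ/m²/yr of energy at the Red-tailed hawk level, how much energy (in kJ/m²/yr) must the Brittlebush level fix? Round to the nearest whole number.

213675 kJ/m²/yr

Cumulative transfer efficiency: 0.15 × 0.12 × 0.13 × 0.06 = 0.0001404
Brittlebush energy = 30 / 0.0001404 = 213675 kJ/m²/yr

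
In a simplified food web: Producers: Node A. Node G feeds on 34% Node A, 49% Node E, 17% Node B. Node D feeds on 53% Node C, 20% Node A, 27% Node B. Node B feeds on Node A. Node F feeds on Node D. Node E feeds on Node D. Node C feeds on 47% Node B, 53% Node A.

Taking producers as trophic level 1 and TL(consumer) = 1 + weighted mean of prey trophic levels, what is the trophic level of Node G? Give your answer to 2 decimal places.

3.66

Node B: 1 + 1 = 2
Node C: 1 + (0.47×2 + 0.53×1) = 2.47
Node D: 1 + (0.53×2.47 + 0.2×1 + 0.27×2) = 3.0491
Node E: 1 + 3.0491 = 4.0491
Node F: 1 + 3.0491 = 4.0491
Node G: 1 + (0.34×1 + 0.49×4.0491 + 0.17×2) = 3.664059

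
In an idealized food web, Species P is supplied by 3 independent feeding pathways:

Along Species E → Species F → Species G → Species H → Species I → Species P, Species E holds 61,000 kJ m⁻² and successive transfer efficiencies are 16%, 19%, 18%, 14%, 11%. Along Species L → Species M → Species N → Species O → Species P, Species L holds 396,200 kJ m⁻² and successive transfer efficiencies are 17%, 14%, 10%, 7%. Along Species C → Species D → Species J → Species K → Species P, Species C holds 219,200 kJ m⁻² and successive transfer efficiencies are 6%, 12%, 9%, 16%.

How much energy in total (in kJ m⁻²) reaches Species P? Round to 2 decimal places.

Via Species E: 61000 × 0.16 × 0.19 × 0.18 × 0.14 × 0.11 = 5.1403968 kJ m⁻²
Via Species L: 396200 × 0.17 × 0.14 × 0.1 × 0.07 = 66.00692 kJ m⁻²
Via Species C: 219200 × 0.06 × 0.12 × 0.09 × 0.16 = 22.726656 kJ m⁻²
Total at Species P: 5.1403968 + 66.00692 + 22.726656 = 93.8739728 kJ m⁻²

93.87 kJ m⁻²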